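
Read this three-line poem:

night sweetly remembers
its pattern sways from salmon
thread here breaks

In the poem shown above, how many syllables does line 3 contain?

Line 3: "thread here breaks": 1+1+1 = 3

3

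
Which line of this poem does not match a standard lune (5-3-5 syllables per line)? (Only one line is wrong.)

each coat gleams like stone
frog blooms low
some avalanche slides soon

Line 1: each(1) + coat(1) + gleams(1) + like(1) + stone(1) = 5 ✓
Line 2: frog(1) + blooms(1) + low(1) = 3 ✓
Line 3: some(1) + avalanche(3) + slides(1) + soon(1) = 6 (expected 5)

The third line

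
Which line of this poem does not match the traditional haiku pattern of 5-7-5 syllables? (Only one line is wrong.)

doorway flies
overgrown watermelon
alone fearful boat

Line 1

Line 1: doorway(2) + flies(1) = 3 (expected 5)
Line 2: overgrown(3) + watermelon(4) = 7 ✓
Line 3: alone(2) + fearful(2) + boat(1) = 5 ✓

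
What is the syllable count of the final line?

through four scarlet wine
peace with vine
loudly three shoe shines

The final line: loudly(2) + three(1) + shoe(1) + shines(1) = 5

5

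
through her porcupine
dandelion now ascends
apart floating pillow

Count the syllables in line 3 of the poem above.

6

Line 3: apart (2), floating (2), pillow (2) → 6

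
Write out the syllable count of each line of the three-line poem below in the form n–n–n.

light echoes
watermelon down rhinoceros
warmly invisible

Line 1: "light echoes": 1+2 = 3
Line 2: "watermelon down rhinoceros": 4+1+4 = 9
Line 3: "warmly invisible": 2+4 = 6

3–9–6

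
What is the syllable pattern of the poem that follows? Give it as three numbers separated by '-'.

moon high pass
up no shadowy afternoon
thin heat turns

Line 1: moon (1), high (1), pass (1) → 3
Line 2: up (1), no (1), shadowy (3), afternoon (3) → 8
Line 3: thin (1), heat (1), turns (1) → 3

3-8-3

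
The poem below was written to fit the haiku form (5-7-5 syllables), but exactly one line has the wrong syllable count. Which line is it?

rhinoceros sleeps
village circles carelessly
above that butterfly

Line 3

Line 1: rhinoceros(4) + sleeps(1) = 5 ✓
Line 2: village(2) + circles(2) + carelessly(3) = 7 ✓
Line 3: above(2) + that(1) + butterfly(3) = 6 (expected 5)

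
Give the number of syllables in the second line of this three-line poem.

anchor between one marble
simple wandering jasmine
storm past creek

7

The second line: "simple wandering jasmine": 2+3+2 = 7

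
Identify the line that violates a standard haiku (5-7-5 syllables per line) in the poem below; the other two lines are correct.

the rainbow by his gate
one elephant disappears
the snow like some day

Line 1

Line 1: "the rainbow by his gate": 1+2+1+1+1 = 6 (expected 5)
Line 2: "one elephant disappears": 1+3+3 = 7 ✓
Line 3: "the snow like some day": 1+1+1+1+1 = 5 ✓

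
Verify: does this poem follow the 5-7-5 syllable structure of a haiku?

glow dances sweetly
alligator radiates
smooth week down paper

Yes

Line 1: "glow dances sweetly": 1+2+2 = 5 ✓
Line 2: "alligator radiates": 4+3 = 7 ✓
Line 3: "smooth week down paper": 1+1+1+2 = 5 ✓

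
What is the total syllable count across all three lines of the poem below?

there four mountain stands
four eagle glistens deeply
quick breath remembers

Line 1: there (1), four (1), mountain (2), stands (1) → 5
Line 2: four (1), eagle (2), glistens (2), deeply (2) → 7
Line 3: quick (1), breath (1), remembers (3) → 5
Total: 5 + 7 + 5 = 17

17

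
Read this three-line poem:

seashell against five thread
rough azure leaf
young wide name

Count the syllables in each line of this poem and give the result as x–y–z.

Line 1: seashell(2) + against(2) + five(1) + thread(1) = 6
Line 2: rough(1) + azure(2) + leaf(1) = 4
Line 3: young(1) + wide(1) + name(1) = 3

6–4–3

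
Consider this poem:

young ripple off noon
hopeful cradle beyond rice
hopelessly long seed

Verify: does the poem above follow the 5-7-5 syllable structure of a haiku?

Line 1: young (1), ripple (2), off (1), noon (1) → 5 ✓
Line 2: hopeful (2), cradle (2), beyond (2), rice (1) → 7 ✓
Line 3: hopelessly (3), long (1), seed (1) → 5 ✓

Yes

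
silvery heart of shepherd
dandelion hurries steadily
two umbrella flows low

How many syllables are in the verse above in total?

22

Line 1: "silvery heart of shepherd": 3+1+1+2 = 7
Line 2: "dandelion hurries steadily": 4+2+3 = 9
Line 3: "two umbrella flows low": 1+3+1+1 = 6
Total: 7 + 9 + 6 = 22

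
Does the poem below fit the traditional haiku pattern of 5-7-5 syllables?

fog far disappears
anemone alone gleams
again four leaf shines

Line 1: fog (1), far (1), disappears (3) → 5 ✓
Line 2: anemone (4), alone (2), gleams (1) → 7 ✓
Line 3: again (2), four (1), leaf (1), shines (1) → 5 ✓

Yes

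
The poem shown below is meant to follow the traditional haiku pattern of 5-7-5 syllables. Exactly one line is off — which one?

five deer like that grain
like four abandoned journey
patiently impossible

Line 1: five(1) + deer(1) + like(1) + that(1) + grain(1) = 5 ✓
Line 2: like(1) + four(1) + abandoned(3) + journey(2) = 7 ✓
Line 3: patiently(3) + impossible(4) = 7 (expected 5)

The third line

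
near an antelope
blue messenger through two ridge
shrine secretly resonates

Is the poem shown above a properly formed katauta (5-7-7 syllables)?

Line 1: near (1), an (1), antelope (3) → 5 ✓
Line 2: blue (1), messenger (3), through (1), two (1), ridge (1) → 7 ✓
Line 3: shrine (1), secretly (3), resonates (3) → 7 ✓

Yes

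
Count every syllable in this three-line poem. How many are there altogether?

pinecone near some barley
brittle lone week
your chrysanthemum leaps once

17

Line 1: pinecone (2), near (1), some (1), barley (2) → 6
Line 2: brittle (2), lone (1), week (1) → 4
Line 3: your (1), chrysanthemum (4), leaps (1), once (1) → 7
Total: 6 + 4 + 7 = 17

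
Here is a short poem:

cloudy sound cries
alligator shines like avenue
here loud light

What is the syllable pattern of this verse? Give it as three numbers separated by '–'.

Line 1: cloudy(2) + sound(1) + cries(1) = 4
Line 2: alligator(4) + shines(1) + like(1) + avenue(3) = 9
Line 3: here(1) + loud(1) + light(1) = 3

4–9–3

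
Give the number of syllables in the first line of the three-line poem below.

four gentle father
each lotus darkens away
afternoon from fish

5

The first line: four(1) + gentle(2) + father(2) = 5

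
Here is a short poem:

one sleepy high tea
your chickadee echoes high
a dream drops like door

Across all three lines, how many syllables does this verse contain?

17

Line 1: "one sleepy high tea": 1+2+1+1 = 5
Line 2: "your chickadee echoes high": 1+3+2+1 = 7
Line 3: "a dream drops like door": 1+1+1+1+1 = 5
Total: 5 + 7 + 5 = 17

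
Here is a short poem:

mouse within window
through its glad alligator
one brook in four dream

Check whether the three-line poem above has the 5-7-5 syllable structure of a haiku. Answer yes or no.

Yes

Line 1: "mouse within window": 1+2+2 = 5 ✓
Line 2: "through its glad alligator": 1+1+1+4 = 7 ✓
Line 3: "one brook in four dream": 1+1+1+1+1 = 5 ✓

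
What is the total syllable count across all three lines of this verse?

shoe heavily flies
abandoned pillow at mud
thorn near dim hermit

Line 1: "shoe heavily flies": 1+3+1 = 5
Line 2: "abandoned pillow at mud": 3+2+1+1 = 7
Line 3: "thorn near dim hermit": 1+1+1+2 = 5
Total: 5 + 7 + 5 = 17

17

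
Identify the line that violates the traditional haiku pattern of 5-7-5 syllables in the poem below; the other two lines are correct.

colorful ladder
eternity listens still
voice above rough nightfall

Line 1: colorful(3) + ladder(2) = 5 ✓
Line 2: eternity(4) + listens(2) + still(1) = 7 ✓
Line 3: voice(1) + above(2) + rough(1) + nightfall(2) = 6 (expected 5)

Line 3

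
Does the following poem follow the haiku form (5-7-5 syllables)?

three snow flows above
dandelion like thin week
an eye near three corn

Line 1: "three snow flows above": 1+1+1+2 = 5 ✓
Line 2: "dandelion like thin week": 4+1+1+1 = 7 ✓
Line 3: "an eye near three corn": 1+1+1+1+1 = 5 ✓

Yes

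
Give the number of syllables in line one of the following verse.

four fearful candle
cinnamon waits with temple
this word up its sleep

5

Line one: "four fearful candle": 1+2+2 = 5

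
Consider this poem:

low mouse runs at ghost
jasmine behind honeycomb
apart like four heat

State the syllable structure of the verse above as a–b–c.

Line 1: low (1), mouse (1), runs (1), at (1), ghost (1) → 5
Line 2: jasmine (2), behind (2), honeycomb (3) → 7
Line 3: apart (2), like (1), four (1), heat (1) → 5

5–7–5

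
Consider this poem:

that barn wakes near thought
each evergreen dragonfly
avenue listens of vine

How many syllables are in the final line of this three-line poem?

7

The final line: avenue(3) + listens(2) + of(1) + vine(1) = 7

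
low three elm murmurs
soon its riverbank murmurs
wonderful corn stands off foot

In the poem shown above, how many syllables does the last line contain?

The last line: wonderful (3), corn (1), stands (1), off (1), foot (1) → 7

7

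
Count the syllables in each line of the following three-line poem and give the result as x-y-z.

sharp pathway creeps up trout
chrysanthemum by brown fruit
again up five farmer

6-7-6

Line 1: sharp (1), pathway (2), creeps (1), up (1), trout (1) → 6
Line 2: chrysanthemum (4), by (1), brown (1), fruit (1) → 7
Line 3: again (2), up (1), five (1), farmer (2) → 6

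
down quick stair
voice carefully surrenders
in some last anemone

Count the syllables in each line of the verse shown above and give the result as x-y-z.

3-7-7

Line 1: down(1) + quick(1) + stair(1) = 3
Line 2: voice(1) + carefully(3) + surrenders(3) = 7
Line 3: in(1) + some(1) + last(1) + anemone(4) = 7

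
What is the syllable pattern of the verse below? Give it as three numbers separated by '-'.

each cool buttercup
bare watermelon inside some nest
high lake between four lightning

Line 1: each (1), cool (1), buttercup (3) → 5
Line 2: bare (1), watermelon (4), inside (2), some (1), nest (1) → 9
Line 3: high (1), lake (1), between (2), four (1), lightning (2) → 7

5-9-7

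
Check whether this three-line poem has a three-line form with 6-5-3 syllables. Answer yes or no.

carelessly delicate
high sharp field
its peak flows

Line 1: carelessly (3), delicate (3) → 6 ✓
Line 2: high (1), sharp (1), field (1) → 3 (expected 5)
Line 3: its (1), peak (1), flows (1) → 3 ✓

No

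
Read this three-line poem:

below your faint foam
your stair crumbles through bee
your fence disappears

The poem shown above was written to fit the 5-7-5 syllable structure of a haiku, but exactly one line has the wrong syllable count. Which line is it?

Line 2

Line 1: below (2), your (1), faint (1), foam (1) → 5 ✓
Line 2: your (1), stair (1), crumbles (2), through (1), bee (1) → 6 (expected 7)
Line 3: your (1), fence (1), disappears (3) → 5 ✓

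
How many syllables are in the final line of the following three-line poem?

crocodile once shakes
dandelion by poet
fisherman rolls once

The final line: fisherman(3) + rolls(1) + once(1) = 5

5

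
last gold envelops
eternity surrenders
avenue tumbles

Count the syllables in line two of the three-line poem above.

7

Line two: "eternity surrenders": 4+3 = 7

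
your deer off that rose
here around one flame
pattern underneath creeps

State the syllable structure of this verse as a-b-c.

Line 1: your(1) + deer(1) + off(1) + that(1) + rose(1) = 5
Line 2: here(1) + around(2) + one(1) + flame(1) = 5
Line 3: pattern(2) + underneath(3) + creeps(1) = 6

5-5-6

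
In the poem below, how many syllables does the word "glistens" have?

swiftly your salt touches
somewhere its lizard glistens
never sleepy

"glistens" has 2 syllables.

2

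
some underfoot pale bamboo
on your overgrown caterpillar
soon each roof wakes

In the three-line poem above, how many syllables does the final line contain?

The final line: soon(1) + each(1) + roof(1) + wakes(1) = 4

4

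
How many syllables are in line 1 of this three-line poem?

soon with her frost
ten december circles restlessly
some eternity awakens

4

Line 1: "soon with her frost": 1+1+1+1 = 4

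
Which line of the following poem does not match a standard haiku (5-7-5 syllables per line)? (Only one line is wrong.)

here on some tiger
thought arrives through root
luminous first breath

Line 2

Line 1: here(1) + on(1) + some(1) + tiger(2) = 5 ✓
Line 2: thought(1) + arrives(2) + through(1) + root(1) = 5 (expected 7)
Line 3: luminous(3) + first(1) + breath(1) = 5 ✓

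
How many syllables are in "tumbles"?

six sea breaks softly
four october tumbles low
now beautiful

"tumbles" has 2 syllables.

2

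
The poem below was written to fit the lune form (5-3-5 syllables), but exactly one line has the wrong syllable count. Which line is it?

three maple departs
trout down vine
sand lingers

The third line

Line 1: "three maple departs": 1+2+2 = 5 ✓
Line 2: "trout down vine": 1+1+1 = 3 ✓
Line 3: "sand lingers": 1+2 = 3 (expected 5)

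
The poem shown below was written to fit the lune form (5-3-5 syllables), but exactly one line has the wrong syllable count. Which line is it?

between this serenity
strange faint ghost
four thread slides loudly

Line 1

Line 1: "between this serenity": 2+1+4 = 7 (expected 5)
Line 2: "strange faint ghost": 1+1+1 = 3 ✓
Line 3: "four thread slides loudly": 1+1+1+2 = 5 ✓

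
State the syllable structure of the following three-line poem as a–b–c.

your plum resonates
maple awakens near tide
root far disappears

5–7–5

Line 1: your (1), plum (1), resonates (3) → 5
Line 2: maple (2), awakens (3), near (1), tide (1) → 7
Line 3: root (1), far (1), disappears (3) → 5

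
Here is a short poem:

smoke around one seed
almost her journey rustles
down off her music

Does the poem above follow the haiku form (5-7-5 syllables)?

Line 1: smoke (1), around (2), one (1), seed (1) → 5 ✓
Line 2: almost (2), her (1), journey (2), rustles (2) → 7 ✓
Line 3: down (1), off (1), her (1), music (2) → 5 ✓

Yes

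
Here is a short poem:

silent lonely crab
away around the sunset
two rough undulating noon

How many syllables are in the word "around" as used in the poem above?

2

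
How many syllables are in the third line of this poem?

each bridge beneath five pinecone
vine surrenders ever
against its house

4

The third line: against(2) + its(1) + house(1) = 4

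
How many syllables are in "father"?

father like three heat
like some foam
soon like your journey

"father" has 2 syllables.

2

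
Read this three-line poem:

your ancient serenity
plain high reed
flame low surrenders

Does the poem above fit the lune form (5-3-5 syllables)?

Line 1: "your ancient serenity": 1+2+4 = 7 (expected 5)
Line 2: "plain high reed": 1+1+1 = 3 ✓
Line 3: "flame low surrenders": 1+1+3 = 5 ✓

No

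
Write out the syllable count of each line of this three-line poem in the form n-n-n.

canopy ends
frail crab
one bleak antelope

Line 1: canopy (3), ends (1) → 4
Line 2: frail (1), crab (1) → 2
Line 3: one (1), bleak (1), antelope (3) → 5

4-2-5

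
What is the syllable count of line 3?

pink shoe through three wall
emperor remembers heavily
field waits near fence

Line 3: field(1) + waits(1) + near(1) + fence(1) = 4

4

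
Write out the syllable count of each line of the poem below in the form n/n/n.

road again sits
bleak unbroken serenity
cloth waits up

Line 1: "road again sits": 1+2+1 = 4
Line 2: "bleak unbroken serenity": 1+3+4 = 8
Line 3: "cloth waits up": 1+1+1 = 3

4/8/3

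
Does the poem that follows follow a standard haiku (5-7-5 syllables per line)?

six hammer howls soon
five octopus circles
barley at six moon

Line 1: "six hammer howls soon": 1+2+1+1 = 5 ✓
Line 2: "five octopus circles": 1+3+2 = 6 (expected 7)
Line 3: "barley at six moon": 2+1+1+1 = 5 ✓

No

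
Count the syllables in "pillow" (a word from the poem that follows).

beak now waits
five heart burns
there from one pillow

2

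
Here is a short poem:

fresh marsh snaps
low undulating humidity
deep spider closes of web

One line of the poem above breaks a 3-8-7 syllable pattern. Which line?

Line 1: fresh (1), marsh (1), snaps (1) → 3 ✓
Line 2: low (1), undulating (4), humidity (4) → 9 (expected 8)
Line 3: deep (1), spider (2), closes (2), of (1), web (1) → 7 ✓

Line 2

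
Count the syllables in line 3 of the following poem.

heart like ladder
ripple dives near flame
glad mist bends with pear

5

Line 3: glad(1) + mist(1) + bends(1) + with(1) + pear(1) = 5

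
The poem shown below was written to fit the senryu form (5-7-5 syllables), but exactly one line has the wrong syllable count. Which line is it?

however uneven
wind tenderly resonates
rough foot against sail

Line 1: however (3), uneven (3) → 6 (expected 5)
Line 2: wind (1), tenderly (3), resonates (3) → 7 ✓
Line 3: rough (1), foot (1), against (2), sail (1) → 5 ✓

Line 1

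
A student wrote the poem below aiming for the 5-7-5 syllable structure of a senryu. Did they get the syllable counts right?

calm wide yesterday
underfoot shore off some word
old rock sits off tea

Line 1: "calm wide yesterday": 1+1+3 = 5 ✓
Line 2: "underfoot shore off some word": 3+1+1+1+1 = 7 ✓
Line 3: "old rock sits off tea": 1+1+1+1+1 = 5 ✓

Yes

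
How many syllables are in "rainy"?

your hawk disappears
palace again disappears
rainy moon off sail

"rainy" has 2 syllables.

2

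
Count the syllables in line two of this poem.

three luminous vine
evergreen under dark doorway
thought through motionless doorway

8

Line two: evergreen(3) + under(2) + dark(1) + doorway(2) = 8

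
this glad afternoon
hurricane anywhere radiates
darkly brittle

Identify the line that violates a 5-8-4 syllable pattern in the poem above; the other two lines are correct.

Line 1: this (1), glad (1), afternoon (3) → 5 ✓
Line 2: hurricane (3), anywhere (3), radiates (3) → 9 (expected 8)
Line 3: darkly (2), brittle (2) → 4 ✓

Line 2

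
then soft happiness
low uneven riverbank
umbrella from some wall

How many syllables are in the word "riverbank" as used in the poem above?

3

"riverbank" has 3 syllables.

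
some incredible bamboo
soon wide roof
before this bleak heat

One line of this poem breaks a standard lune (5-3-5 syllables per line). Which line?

Line 1

Line 1: some(1) + incredible(4) + bamboo(2) = 7 (expected 5)
Line 2: soon(1) + wide(1) + roof(1) = 3 ✓
Line 3: before(2) + this(1) + bleak(1) + heat(1) = 5 ✓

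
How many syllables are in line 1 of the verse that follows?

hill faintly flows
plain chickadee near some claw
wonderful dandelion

Line 1: hill(1) + faintly(2) + flows(1) = 4

4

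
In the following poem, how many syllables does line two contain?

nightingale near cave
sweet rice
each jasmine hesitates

Line two: sweet (1), rice (1) → 2

2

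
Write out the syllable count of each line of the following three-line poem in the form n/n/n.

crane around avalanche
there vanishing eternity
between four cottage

6/8/5

Line 1: "crane around avalanche": 1+2+3 = 6
Line 2: "there vanishing eternity": 1+3+4 = 8
Line 3: "between four cottage": 2+1+2 = 5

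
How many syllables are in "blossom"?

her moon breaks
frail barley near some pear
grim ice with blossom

"blossom" has 2 syllables.

2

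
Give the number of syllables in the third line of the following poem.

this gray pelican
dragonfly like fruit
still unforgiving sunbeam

The third line: still (1), unforgiving (4), sunbeam (2) → 7

7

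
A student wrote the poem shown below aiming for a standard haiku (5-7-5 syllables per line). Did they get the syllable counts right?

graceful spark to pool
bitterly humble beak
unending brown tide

No

Line 1: graceful(2) + spark(1) + to(1) + pool(1) = 5 ✓
Line 2: bitterly(3) + humble(2) + beak(1) = 6 (expected 7)
Line 3: unending(3) + brown(1) + tide(1) = 5 ✓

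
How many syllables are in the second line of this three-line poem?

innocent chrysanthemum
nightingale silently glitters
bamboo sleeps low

8

The second line: nightingale(3) + silently(3) + glitters(2) = 8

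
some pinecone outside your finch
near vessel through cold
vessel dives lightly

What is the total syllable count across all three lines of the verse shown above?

Line 1: some(1) + pinecone(2) + outside(2) + your(1) + finch(1) = 7
Line 2: near(1) + vessel(2) + through(1) + cold(1) = 5
Line 3: vessel(2) + dives(1) + lightly(2) = 5
Total: 7 + 5 + 5 = 17

17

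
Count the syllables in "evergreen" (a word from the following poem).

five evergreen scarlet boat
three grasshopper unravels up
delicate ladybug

3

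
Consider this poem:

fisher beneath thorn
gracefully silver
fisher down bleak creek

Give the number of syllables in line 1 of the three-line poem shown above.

5

Line 1: "fisher beneath thorn": 2+2+1 = 5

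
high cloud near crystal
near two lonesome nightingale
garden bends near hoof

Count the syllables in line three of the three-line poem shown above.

Line three: "garden bends near hoof": 2+1+1+1 = 5

5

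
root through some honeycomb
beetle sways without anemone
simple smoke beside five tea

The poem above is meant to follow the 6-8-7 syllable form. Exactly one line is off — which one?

Line 1: root(1) + through(1) + some(1) + honeycomb(3) = 6 ✓
Line 2: beetle(2) + sways(1) + without(2) + anemone(4) = 9 (expected 8)
Line 3: simple(2) + smoke(1) + beside(2) + five(1) + tea(1) = 7 ✓

The second line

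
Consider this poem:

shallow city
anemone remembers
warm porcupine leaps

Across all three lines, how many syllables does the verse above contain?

16

Line 1: shallow(2) + city(2) = 4
Line 2: anemone(4) + remembers(3) = 7
Line 3: warm(1) + porcupine(3) + leaps(1) = 5
Total: 4 + 7 + 5 = 16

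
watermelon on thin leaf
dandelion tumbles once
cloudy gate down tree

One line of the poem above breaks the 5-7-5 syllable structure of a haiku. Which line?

Line 1: watermelon(4) + on(1) + thin(1) + leaf(1) = 7 (expected 5)
Line 2: dandelion(4) + tumbles(2) + once(1) = 7 ✓
Line 3: cloudy(2) + gate(1) + down(1) + tree(1) = 5 ✓

Line 1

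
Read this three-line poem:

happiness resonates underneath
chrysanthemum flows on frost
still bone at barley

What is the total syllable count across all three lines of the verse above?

21

Line 1: happiness(3) + resonates(3) + underneath(3) = 9
Line 2: chrysanthemum(4) + flows(1) + on(1) + frost(1) = 7
Line 3: still(1) + bone(1) + at(1) + barley(2) = 5
Total: 9 + 7 + 5 = 21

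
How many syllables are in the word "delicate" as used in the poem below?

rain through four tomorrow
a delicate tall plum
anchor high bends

"delicate" has 3 syllables.

3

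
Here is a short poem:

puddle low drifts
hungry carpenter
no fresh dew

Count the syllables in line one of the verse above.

Line one: puddle(2) + low(1) + drifts(1) = 4

4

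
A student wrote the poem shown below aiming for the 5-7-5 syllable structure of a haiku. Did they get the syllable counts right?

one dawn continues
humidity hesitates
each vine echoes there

Yes

Line 1: one(1) + dawn(1) + continues(3) = 5 ✓
Line 2: humidity(4) + hesitates(3) = 7 ✓
Line 3: each(1) + vine(1) + echoes(2) + there(1) = 5 ✓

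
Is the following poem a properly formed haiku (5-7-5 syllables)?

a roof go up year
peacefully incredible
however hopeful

Yes

Line 1: a(1) + roof(1) + go(1) + up(1) + year(1) = 5 ✓
Line 2: peacefully(3) + incredible(4) = 7 ✓
Line 3: however(3) + hopeful(2) = 5 ✓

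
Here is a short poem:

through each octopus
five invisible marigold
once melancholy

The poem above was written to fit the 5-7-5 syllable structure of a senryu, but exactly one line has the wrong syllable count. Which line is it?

Line 1: "through each octopus": 1+1+3 = 5 ✓
Line 2: "five invisible marigold": 1+4+3 = 8 (expected 7)
Line 3: "once melancholy": 1+4 = 5 ✓

Line 2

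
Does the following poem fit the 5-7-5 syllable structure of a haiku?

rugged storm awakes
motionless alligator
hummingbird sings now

Line 1: "rugged storm awakes": 2+1+2 = 5 ✓
Line 2: "motionless alligator": 3+4 = 7 ✓
Line 3: "hummingbird sings now": 3+1+1 = 5 ✓

Yes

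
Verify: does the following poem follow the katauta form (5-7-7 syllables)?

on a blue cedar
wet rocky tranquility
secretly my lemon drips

Yes

Line 1: on (1), a (1), blue (1), cedar (2) → 5 ✓
Line 2: wet (1), rocky (2), tranquility (4) → 7 ✓
Line 3: secretly (3), my (1), lemon (2), drips (1) → 7 ✓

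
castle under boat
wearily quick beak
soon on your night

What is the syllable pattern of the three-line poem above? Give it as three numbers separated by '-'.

Line 1: "castle under boat": 2+2+1 = 5
Line 2: "wearily quick beak": 3+1+1 = 5
Line 3: "soon on your night": 1+1+1+1 = 4

5-5-4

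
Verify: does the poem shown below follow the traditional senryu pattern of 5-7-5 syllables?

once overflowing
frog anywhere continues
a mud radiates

Line 1: once (1), overflowing (4) → 5 ✓
Line 2: frog (1), anywhere (3), continues (3) → 7 ✓
Line 3: a (1), mud (1), radiates (3) → 5 ✓

Yes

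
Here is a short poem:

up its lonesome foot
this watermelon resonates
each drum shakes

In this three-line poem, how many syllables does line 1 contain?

Line 1: up (1), its (1), lonesome (2), foot (1) → 5

5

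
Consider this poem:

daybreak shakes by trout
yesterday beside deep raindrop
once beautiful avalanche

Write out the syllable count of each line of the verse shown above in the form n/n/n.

Line 1: "daybreak shakes by trout": 2+1+1+1 = 5
Line 2: "yesterday beside deep raindrop": 3+2+1+2 = 8
Line 3: "once beautiful avalanche": 1+3+3 = 7

5/8/7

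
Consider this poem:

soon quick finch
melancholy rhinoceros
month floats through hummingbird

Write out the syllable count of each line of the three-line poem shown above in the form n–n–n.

Line 1: soon(1) + quick(1) + finch(1) = 3
Line 2: melancholy(4) + rhinoceros(4) = 8
Line 3: month(1) + floats(1) + through(1) + hummingbird(3) = 6

3–8–6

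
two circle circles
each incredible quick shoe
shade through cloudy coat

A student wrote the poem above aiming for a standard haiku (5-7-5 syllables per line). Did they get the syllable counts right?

Line 1: two (1), circle (2), circles (2) → 5 ✓
Line 2: each (1), incredible (4), quick (1), shoe (1) → 7 ✓
Line 3: shade (1), through (1), cloudy (2), coat (1) → 5 ✓

Yes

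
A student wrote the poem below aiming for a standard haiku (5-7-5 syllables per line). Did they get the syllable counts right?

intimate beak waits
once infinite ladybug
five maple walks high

Line 1: intimate(3) + beak(1) + waits(1) = 5 ✓
Line 2: once(1) + infinite(3) + ladybug(3) = 7 ✓
Line 3: five(1) + maple(2) + walks(1) + high(1) = 5 ✓

Yes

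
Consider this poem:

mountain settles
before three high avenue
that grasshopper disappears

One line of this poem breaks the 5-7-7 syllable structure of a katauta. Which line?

Line 1: mountain (2), settles (2) → 4 (expected 5)
Line 2: before (2), three (1), high (1), avenue (3) → 7 ✓
Line 3: that (1), grasshopper (3), disappears (3) → 7 ✓

The first line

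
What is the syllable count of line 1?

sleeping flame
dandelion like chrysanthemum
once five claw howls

3

Line 1: sleeping(2) + flame(1) = 3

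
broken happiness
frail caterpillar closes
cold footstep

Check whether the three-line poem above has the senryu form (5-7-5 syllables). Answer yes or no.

Line 1: "broken happiness": 2+3 = 5 ✓
Line 2: "frail caterpillar closes": 1+4+2 = 7 ✓
Line 3: "cold footstep": 1+2 = 3 (expected 5)

No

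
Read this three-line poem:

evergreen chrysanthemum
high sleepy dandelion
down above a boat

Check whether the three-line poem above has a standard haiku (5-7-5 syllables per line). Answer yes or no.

Line 1: "evergreen chrysanthemum": 3+4 = 7 (expected 5)
Line 2: "high sleepy dandelion": 1+2+4 = 7 ✓
Line 3: "down above a boat": 1+2+1+1 = 5 ✓

No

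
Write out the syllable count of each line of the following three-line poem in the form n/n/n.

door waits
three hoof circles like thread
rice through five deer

Line 1: door (1), waits (1) → 2
Line 2: three (1), hoof (1), circles (2), like (1), thread (1) → 6
Line 3: rice (1), through (1), five (1), deer (1) → 4

2/6/4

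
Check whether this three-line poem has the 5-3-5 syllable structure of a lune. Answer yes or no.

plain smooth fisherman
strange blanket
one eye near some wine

Yes

Line 1: plain(1) + smooth(1) + fisherman(3) = 5 ✓
Line 2: strange(1) + blanket(2) = 3 ✓
Line 3: one(1) + eye(1) + near(1) + some(1) + wine(1) = 5 ✓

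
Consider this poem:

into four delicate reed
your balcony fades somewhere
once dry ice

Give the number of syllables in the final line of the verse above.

3

The final line: once (1), dry (1), ice (1) → 3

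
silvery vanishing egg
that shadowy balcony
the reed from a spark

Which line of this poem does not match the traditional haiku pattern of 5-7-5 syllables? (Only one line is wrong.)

Line 1

Line 1: silvery(3) + vanishing(3) + egg(1) = 7 (expected 5)
Line 2: that(1) + shadowy(3) + balcony(3) = 7 ✓
Line 3: the(1) + reed(1) + from(1) + a(1) + spark(1) = 5 ✓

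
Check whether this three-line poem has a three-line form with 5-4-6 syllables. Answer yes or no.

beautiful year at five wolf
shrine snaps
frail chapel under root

No

Line 1: beautiful(3) + year(1) + at(1) + five(1) + wolf(1) = 7 (expected 5)
Line 2: shrine(1) + snaps(1) = 2 (expected 4)
Line 3: frail(1) + chapel(2) + under(2) + root(1) = 6 ✓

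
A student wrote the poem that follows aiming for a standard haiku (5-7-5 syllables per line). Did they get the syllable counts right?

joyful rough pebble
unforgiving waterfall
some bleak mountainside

Yes

Line 1: joyful(2) + rough(1) + pebble(2) = 5 ✓
Line 2: unforgiving(4) + waterfall(3) = 7 ✓
Line 3: some(1) + bleak(1) + mountainside(3) = 5 ✓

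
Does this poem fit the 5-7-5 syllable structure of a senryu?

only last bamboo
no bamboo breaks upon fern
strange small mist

No

Line 1: "only last bamboo": 2+1+2 = 5 ✓
Line 2: "no bamboo breaks upon fern": 1+2+1+2+1 = 7 ✓
Line 3: "strange small mist": 1+1+1 = 3 (expected 5)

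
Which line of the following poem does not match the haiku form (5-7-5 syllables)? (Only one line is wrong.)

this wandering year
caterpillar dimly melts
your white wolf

Line 1: this (1), wandering (3), year (1) → 5 ✓
Line 2: caterpillar (4), dimly (2), melts (1) → 7 ✓
Line 3: your (1), white (1), wolf (1) → 3 (expected 5)

Line 3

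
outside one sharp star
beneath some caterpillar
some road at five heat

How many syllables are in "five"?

1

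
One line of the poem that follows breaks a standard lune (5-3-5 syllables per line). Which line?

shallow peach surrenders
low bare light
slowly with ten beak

Line 1: shallow (2), peach (1), surrenders (3) → 6 (expected 5)
Line 2: low (1), bare (1), light (1) → 3 ✓
Line 3: slowly (2), with (1), ten (1), beak (1) → 5 ✓

The first line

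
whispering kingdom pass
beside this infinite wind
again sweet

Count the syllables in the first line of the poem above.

The first line: whispering (3), kingdom (2), pass (1) → 6

6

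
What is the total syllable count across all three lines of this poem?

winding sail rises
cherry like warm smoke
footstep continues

15

Line 1: winding (2), sail (1), rises (2) → 5
Line 2: cherry (2), like (1), warm (1), smoke (1) → 5
Line 3: footstep (2), continues (3) → 5
Total: 5 + 5 + 5 = 15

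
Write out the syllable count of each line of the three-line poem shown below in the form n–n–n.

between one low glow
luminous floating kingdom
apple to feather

5–7–5

Line 1: "between one low glow": 2+1+1+1 = 5
Line 2: "luminous floating kingdom": 3+2+2 = 7
Line 3: "apple to feather": 2+1+2 = 5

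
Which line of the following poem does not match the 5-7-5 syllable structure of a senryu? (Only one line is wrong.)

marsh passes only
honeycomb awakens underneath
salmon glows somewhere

Line 2

Line 1: "marsh passes only": 1+2+2 = 5 ✓
Line 2: "honeycomb awakens underneath": 3+3+3 = 9 (expected 7)
Line 3: "salmon glows somewhere": 2+1+2 = 5 ✓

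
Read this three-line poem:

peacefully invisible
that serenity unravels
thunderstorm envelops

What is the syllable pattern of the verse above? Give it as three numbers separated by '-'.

Line 1: "peacefully invisible": 3+4 = 7
Line 2: "that serenity unravels": 1+4+3 = 8
Line 3: "thunderstorm envelops": 3+3 = 6

7-8-6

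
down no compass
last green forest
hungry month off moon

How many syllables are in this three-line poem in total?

Line 1: down (1), no (1), compass (2) → 4
Line 2: last (1), green (1), forest (2) → 4
Line 3: hungry (2), month (1), off (1), moon (1) → 5
Total: 4 + 4 + 5 = 13

13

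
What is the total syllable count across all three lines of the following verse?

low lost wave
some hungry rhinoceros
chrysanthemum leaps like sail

Line 1: low (1), lost (1), wave (1) → 3
Line 2: some (1), hungry (2), rhinoceros (4) → 7
Line 3: chrysanthemum (4), leaps (1), like (1), sail (1) → 7
Total: 3 + 7 + 7 = 17

17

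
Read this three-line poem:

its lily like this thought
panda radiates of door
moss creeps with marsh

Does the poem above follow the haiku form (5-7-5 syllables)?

No

Line 1: its(1) + lily(2) + like(1) + this(1) + thought(1) = 6 (expected 5)
Line 2: panda(2) + radiates(3) + of(1) + door(1) = 7 ✓
Line 3: moss(1) + creeps(1) + with(1) + marsh(1) = 4 (expected 5)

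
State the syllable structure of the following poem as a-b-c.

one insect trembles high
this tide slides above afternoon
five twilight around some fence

6-8-7

Line 1: one (1), insect (2), trembles (2), high (1) → 6
Line 2: this (1), tide (1), slides (1), above (2), afternoon (3) → 8
Line 3: five (1), twilight (2), around (2), some (1), fence (1) → 7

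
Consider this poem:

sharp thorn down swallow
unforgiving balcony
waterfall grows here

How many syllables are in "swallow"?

2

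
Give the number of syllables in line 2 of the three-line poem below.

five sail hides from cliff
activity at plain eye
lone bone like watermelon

7

Line 2: activity (4), at (1), plain (1), eye (1) → 7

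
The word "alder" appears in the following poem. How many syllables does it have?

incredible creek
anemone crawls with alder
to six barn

"alder" has 2 syllables.

2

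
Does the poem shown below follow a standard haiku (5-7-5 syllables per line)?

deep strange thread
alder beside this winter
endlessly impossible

No

Line 1: "deep strange thread": 1+1+1 = 3 (expected 5)
Line 2: "alder beside this winter": 2+2+1+2 = 7 ✓
Line 3: "endlessly impossible": 3+4 = 7 (expected 5)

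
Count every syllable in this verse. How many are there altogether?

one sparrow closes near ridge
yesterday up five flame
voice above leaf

17

Line 1: "one sparrow closes near ridge": 1+2+2+1+1 = 7
Line 2: "yesterday up five flame": 3+1+1+1 = 6
Line 3: "voice above leaf": 1+2+1 = 4
Total: 7 + 6 + 4 = 17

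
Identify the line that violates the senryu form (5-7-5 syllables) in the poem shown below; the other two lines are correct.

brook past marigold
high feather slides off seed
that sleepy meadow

Line 2

Line 1: brook (1), past (1), marigold (3) → 5 ✓
Line 2: high (1), feather (2), slides (1), off (1), seed (1) → 6 (expected 7)
Line 3: that (1), sleepy (2), meadow (2) → 5 ✓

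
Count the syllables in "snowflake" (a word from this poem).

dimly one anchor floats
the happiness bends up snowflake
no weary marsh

2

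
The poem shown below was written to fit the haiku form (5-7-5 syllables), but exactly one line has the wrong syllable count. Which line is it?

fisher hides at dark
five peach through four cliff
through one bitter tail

Line 1: fisher (2), hides (1), at (1), dark (1) → 5 ✓
Line 2: five (1), peach (1), through (1), four (1), cliff (1) → 5 (expected 7)
Line 3: through (1), one (1), bitter (2), tail (1) → 5 ✓

The second line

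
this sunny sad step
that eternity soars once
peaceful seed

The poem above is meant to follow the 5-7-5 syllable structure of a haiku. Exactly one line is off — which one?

Line 3

Line 1: this (1), sunny (2), sad (1), step (1) → 5 ✓
Line 2: that (1), eternity (4), soars (1), once (1) → 7 ✓
Line 3: peaceful (2), seed (1) → 3 (expected 5)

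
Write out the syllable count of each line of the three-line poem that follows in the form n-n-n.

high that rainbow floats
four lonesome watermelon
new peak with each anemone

5-7-8

Line 1: "high that rainbow floats": 1+1+2+1 = 5
Line 2: "four lonesome watermelon": 1+2+4 = 7
Line 3: "new peak with each anemone": 1+1+1+1+4 = 8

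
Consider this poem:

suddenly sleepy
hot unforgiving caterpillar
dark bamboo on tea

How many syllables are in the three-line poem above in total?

Line 1: suddenly(3) + sleepy(2) = 5
Line 2: hot(1) + unforgiving(4) + caterpillar(4) = 9
Line 3: dark(1) + bamboo(2) + on(1) + tea(1) = 5
Total: 5 + 9 + 5 = 19

19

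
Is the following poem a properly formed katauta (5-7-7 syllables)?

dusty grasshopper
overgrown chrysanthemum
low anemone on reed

Line 1: "dusty grasshopper": 2+3 = 5 ✓
Line 2: "overgrown chrysanthemum": 3+4 = 7 ✓
Line 3: "low anemone on reed": 1+4+1+1 = 7 ✓

Yes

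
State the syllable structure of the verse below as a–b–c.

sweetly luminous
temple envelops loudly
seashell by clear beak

5–7–5

Line 1: sweetly(2) + luminous(3) = 5
Line 2: temple(2) + envelops(3) + loudly(2) = 7
Line 3: seashell(2) + by(1) + clear(1) + beak(1) = 5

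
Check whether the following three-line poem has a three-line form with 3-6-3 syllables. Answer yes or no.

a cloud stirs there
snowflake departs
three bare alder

No

Line 1: a (1), cloud (1), stirs (1), there (1) → 4 (expected 3)
Line 2: snowflake (2), departs (2) → 4 (expected 6)
Line 3: three (1), bare (1), alder (2) → 4 (expected 3)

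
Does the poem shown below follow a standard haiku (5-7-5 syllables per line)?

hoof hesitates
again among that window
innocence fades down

Line 1: hoof (1), hesitates (3) → 4 (expected 5)
Line 2: again (2), among (2), that (1), window (2) → 7 ✓
Line 3: innocence (3), fades (1), down (1) → 5 ✓

No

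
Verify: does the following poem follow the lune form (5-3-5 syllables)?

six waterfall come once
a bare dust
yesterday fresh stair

No

Line 1: "six waterfall come once": 1+3+1+1 = 6 (expected 5)
Line 2: "a bare dust": 1+1+1 = 3 ✓
Line 3: "yesterday fresh stair": 3+1+1 = 5 ✓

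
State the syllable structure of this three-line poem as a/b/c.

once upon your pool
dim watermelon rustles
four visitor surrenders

Line 1: once(1) + upon(2) + your(1) + pool(1) = 5
Line 2: dim(1) + watermelon(4) + rustles(2) = 7
Line 3: four(1) + visitor(3) + surrenders(3) = 7

5/7/7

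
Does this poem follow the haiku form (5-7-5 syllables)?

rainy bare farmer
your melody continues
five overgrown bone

Line 1: "rainy bare farmer": 2+1+2 = 5 ✓
Line 2: "your melody continues": 1+3+3 = 7 ✓
Line 3: "five overgrown bone": 1+3+1 = 5 ✓

Yes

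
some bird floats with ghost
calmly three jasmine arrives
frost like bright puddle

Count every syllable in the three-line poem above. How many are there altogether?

Line 1: "some bird floats with ghost": 1+1+1+1+1 = 5
Line 2: "calmly three jasmine arrives": 2+1+2+2 = 7
Line 3: "frost like bright puddle": 1+1+1+2 = 5
Total: 5 + 7 + 5 = 17

17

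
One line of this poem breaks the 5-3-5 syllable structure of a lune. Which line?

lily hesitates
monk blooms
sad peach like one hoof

Line 1: lily (2), hesitates (3) → 5 ✓
Line 2: monk (1), blooms (1) → 2 (expected 3)
Line 3: sad (1), peach (1), like (1), one (1), hoof (1) → 5 ✓

Line 2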